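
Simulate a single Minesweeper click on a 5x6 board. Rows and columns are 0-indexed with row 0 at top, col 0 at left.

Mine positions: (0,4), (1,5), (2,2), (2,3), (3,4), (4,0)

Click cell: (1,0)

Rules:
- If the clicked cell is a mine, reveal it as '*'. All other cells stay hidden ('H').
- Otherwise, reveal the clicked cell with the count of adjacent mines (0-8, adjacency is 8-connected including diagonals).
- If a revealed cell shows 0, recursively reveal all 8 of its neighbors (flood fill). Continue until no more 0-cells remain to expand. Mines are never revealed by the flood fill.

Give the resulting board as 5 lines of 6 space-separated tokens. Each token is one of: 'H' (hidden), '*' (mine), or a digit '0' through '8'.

0 0 0 1 H H
0 1 2 3 H H
0 1 H H H H
1 2 H H H H
H H H H H H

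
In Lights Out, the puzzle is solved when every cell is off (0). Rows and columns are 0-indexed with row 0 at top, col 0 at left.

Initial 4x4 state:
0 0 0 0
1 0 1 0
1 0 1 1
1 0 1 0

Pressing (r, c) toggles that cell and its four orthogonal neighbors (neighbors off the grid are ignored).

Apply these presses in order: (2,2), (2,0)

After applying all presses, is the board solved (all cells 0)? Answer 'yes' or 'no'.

After press 1 at (2,2):
0 0 0 0
1 0 0 0
1 1 0 0
1 0 0 0

After press 2 at (2,0):
0 0 0 0
0 0 0 0
0 0 0 0
0 0 0 0

Lights still on: 0

Answer: yes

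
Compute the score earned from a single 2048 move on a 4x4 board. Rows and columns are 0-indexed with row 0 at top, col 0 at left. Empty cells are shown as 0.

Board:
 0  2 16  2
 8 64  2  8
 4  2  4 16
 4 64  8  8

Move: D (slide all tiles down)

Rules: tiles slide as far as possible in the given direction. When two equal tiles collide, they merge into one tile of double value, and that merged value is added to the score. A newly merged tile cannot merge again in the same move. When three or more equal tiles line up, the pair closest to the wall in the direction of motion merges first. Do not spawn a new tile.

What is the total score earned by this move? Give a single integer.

Answer: 8

Derivation:
Slide down:
col 0: [0, 8, 4, 4] -> [0, 0, 8, 8]  score +8 (running 8)
col 1: [2, 64, 2, 64] -> [2, 64, 2, 64]  score +0 (running 8)
col 2: [16, 2, 4, 8] -> [16, 2, 4, 8]  score +0 (running 8)
col 3: [2, 8, 16, 8] -> [2, 8, 16, 8]  score +0 (running 8)
Board after move:
 0  2 16  2
 0 64  2  8
 8  2  4 16
 8 64  8  8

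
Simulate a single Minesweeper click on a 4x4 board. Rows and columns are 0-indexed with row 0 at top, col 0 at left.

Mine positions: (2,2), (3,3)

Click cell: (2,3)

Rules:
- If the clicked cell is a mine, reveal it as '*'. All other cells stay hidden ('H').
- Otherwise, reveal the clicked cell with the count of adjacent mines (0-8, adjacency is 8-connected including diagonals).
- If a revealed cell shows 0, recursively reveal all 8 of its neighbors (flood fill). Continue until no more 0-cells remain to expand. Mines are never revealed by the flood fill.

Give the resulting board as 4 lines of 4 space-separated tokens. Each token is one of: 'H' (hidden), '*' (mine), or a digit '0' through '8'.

H H H H
H H H H
H H H 2
H H H H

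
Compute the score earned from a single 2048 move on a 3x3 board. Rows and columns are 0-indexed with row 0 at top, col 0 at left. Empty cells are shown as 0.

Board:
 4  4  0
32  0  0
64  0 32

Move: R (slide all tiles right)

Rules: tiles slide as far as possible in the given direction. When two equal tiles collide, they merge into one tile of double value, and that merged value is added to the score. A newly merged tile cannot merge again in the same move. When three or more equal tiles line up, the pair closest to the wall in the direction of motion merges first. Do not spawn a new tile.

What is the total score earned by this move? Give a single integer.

Slide right:
row 0: [4, 4, 0] -> [0, 0, 8]  score +8 (running 8)
row 1: [32, 0, 0] -> [0, 0, 32]  score +0 (running 8)
row 2: [64, 0, 32] -> [0, 64, 32]  score +0 (running 8)
Board after move:
 0  0  8
 0  0 32
 0 64 32

Answer: 8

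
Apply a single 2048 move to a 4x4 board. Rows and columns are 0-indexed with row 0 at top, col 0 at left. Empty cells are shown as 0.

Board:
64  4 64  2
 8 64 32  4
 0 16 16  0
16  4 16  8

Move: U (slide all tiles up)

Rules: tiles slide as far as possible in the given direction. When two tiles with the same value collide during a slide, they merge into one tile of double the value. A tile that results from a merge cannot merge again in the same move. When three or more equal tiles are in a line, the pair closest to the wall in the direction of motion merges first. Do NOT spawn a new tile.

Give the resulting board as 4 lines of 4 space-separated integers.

Answer: 64  4 64  2
 8 64 32  4
16 16 32  8
 0  4  0  0

Derivation:
Slide up:
col 0: [64, 8, 0, 16] -> [64, 8, 16, 0]
col 1: [4, 64, 16, 4] -> [4, 64, 16, 4]
col 2: [64, 32, 16, 16] -> [64, 32, 32, 0]
col 3: [2, 4, 0, 8] -> [2, 4, 8, 0]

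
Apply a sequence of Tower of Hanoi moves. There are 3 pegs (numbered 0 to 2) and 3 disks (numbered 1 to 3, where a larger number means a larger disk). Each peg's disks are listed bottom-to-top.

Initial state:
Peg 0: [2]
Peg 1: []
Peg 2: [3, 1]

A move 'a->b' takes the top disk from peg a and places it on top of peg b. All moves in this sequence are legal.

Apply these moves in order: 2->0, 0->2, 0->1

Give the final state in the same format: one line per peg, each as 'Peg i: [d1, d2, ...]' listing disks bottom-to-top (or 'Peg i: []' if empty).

After move 1 (2->0):
Peg 0: [2, 1]
Peg 1: []
Peg 2: [3]

After move 2 (0->2):
Peg 0: [2]
Peg 1: []
Peg 2: [3, 1]

After move 3 (0->1):
Peg 0: []
Peg 1: [2]
Peg 2: [3, 1]

Answer: Peg 0: []
Peg 1: [2]
Peg 2: [3, 1]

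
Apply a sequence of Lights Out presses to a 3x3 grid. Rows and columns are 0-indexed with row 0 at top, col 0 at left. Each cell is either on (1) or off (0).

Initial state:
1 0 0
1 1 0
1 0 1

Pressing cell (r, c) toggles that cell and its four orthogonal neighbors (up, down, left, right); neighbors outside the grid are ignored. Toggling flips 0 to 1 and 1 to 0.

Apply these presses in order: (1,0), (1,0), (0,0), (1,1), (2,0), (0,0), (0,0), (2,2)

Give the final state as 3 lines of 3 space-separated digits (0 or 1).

Answer: 0 0 0
0 0 0
0 1 0

Derivation:
After press 1 at (1,0):
0 0 0
0 0 0
0 0 1

After press 2 at (1,0):
1 0 0
1 1 0
1 0 1

After press 3 at (0,0):
0 1 0
0 1 0
1 0 1

After press 4 at (1,1):
0 0 0
1 0 1
1 1 1

After press 5 at (2,0):
0 0 0
0 0 1
0 0 1

After press 6 at (0,0):
1 1 0
1 0 1
0 0 1

After press 7 at (0,0):
0 0 0
0 0 1
0 0 1

After press 8 at (2,2):
0 0 0
0 0 0
0 1 0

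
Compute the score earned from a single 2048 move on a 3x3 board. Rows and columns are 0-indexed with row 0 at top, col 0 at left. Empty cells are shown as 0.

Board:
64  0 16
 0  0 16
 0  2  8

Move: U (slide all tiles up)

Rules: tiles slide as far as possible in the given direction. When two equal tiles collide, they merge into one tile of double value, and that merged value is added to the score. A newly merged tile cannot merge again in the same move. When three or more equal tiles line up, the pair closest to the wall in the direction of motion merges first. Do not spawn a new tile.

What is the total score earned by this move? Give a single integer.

Slide up:
col 0: [64, 0, 0] -> [64, 0, 0]  score +0 (running 0)
col 1: [0, 0, 2] -> [2, 0, 0]  score +0 (running 0)
col 2: [16, 16, 8] -> [32, 8, 0]  score +32 (running 32)
Board after move:
64  2 32
 0  0  8
 0  0  0

Answer: 32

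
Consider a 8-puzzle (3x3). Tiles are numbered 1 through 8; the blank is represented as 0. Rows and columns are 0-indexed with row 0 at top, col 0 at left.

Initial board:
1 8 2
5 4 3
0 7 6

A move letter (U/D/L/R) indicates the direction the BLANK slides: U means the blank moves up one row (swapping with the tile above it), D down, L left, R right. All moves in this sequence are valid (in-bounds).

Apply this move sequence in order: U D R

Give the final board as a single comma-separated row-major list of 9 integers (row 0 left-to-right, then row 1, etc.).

Answer: 1, 8, 2, 5, 4, 3, 7, 0, 6

Derivation:
After move 1 (U):
1 8 2
0 4 3
5 7 6

After move 2 (D):
1 8 2
5 4 3
0 7 6

After move 3 (R):
1 8 2
5 4 3
7 0 6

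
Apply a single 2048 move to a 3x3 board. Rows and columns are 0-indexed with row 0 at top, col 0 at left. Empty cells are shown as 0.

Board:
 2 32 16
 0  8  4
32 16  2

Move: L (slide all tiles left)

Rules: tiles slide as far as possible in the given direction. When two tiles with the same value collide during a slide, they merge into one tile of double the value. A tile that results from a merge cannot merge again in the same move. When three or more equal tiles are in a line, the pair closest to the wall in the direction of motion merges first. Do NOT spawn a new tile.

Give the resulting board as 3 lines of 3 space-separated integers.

Answer:  2 32 16
 8  4  0
32 16  2

Derivation:
Slide left:
row 0: [2, 32, 16] -> [2, 32, 16]
row 1: [0, 8, 4] -> [8, 4, 0]
row 2: [32, 16, 2] -> [32, 16, 2]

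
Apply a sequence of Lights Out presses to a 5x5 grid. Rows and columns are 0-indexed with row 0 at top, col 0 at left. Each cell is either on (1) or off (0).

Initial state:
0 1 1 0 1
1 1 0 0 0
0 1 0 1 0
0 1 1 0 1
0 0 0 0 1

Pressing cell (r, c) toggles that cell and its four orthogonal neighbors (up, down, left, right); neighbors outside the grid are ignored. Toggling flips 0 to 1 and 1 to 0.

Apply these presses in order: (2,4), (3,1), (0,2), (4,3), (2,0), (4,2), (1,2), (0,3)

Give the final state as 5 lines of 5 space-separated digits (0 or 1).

Answer: 0 0 0 0 0
0 0 0 0 1
1 1 1 0 1
0 0 1 1 0
0 0 0 0 0

Derivation:
After press 1 at (2,4):
0 1 1 0 1
1 1 0 0 1
0 1 0 0 1
0 1 1 0 0
0 0 0 0 1

After press 2 at (3,1):
0 1 1 0 1
1 1 0 0 1
0 0 0 0 1
1 0 0 0 0
0 1 0 0 1

After press 3 at (0,2):
0 0 0 1 1
1 1 1 0 1
0 0 0 0 1
1 0 0 0 0
0 1 0 0 1

After press 4 at (4,3):
0 0 0 1 1
1 1 1 0 1
0 0 0 0 1
1 0 0 1 0
0 1 1 1 0

After press 5 at (2,0):
0 0 0 1 1
0 1 1 0 1
1 1 0 0 1
0 0 0 1 0
0 1 1 1 0

After press 6 at (4,2):
0 0 0 1 1
0 1 1 0 1
1 1 0 0 1
0 0 1 1 0
0 0 0 0 0

After press 7 at (1,2):
0 0 1 1 1
0 0 0 1 1
1 1 1 0 1
0 0 1 1 0
0 0 0 0 0

After press 8 at (0,3):
0 0 0 0 0
0 0 0 0 1
1 1 1 0 1
0 0 1 1 0
0 0 0 0 0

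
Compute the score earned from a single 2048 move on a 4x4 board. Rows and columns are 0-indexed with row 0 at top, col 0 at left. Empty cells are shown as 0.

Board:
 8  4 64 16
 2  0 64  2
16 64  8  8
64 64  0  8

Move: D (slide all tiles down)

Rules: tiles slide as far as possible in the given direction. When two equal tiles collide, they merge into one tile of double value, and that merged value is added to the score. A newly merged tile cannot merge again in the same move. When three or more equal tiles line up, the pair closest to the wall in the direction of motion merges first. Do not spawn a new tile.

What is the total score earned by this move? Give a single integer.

Slide down:
col 0: [8, 2, 16, 64] -> [8, 2, 16, 64]  score +0 (running 0)
col 1: [4, 0, 64, 64] -> [0, 0, 4, 128]  score +128 (running 128)
col 2: [64, 64, 8, 0] -> [0, 0, 128, 8]  score +128 (running 256)
col 3: [16, 2, 8, 8] -> [0, 16, 2, 16]  score +16 (running 272)
Board after move:
  8   0   0   0
  2   0   0  16
 16   4 128   2
 64 128   8  16

Answer: 272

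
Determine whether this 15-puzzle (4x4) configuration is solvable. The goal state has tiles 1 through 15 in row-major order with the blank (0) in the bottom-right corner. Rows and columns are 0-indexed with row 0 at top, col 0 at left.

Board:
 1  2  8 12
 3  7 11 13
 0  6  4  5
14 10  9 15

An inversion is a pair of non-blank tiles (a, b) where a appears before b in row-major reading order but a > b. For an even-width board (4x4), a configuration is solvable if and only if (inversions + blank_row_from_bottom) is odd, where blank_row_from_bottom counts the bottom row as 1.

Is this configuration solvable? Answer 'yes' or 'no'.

Inversions: 31
Blank is in row 2 (0-indexed from top), which is row 2 counting from the bottom (bottom = 1).
31 + 2 = 33, which is odd, so the puzzle is solvable.

Answer: yes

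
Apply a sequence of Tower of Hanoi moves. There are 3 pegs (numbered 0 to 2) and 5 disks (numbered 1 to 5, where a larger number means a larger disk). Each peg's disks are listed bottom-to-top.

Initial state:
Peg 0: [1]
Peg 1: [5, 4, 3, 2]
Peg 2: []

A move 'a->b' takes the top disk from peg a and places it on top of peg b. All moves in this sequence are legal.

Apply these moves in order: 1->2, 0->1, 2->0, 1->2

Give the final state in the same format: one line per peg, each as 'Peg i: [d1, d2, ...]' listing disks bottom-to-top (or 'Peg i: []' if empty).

Answer: Peg 0: [2]
Peg 1: [5, 4, 3]
Peg 2: [1]

Derivation:
After move 1 (1->2):
Peg 0: [1]
Peg 1: [5, 4, 3]
Peg 2: [2]

After move 2 (0->1):
Peg 0: []
Peg 1: [5, 4, 3, 1]
Peg 2: [2]

After move 3 (2->0):
Peg 0: [2]
Peg 1: [5, 4, 3, 1]
Peg 2: []

After move 4 (1->2):
Peg 0: [2]
Peg 1: [5, 4, 3]
Peg 2: [1]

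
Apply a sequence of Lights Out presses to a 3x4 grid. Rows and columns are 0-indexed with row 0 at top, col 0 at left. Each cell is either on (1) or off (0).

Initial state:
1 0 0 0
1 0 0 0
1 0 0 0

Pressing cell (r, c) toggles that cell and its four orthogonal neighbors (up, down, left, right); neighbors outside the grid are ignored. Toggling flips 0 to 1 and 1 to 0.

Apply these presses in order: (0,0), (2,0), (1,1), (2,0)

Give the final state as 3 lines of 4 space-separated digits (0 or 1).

After press 1 at (0,0):
0 1 0 0
0 0 0 0
1 0 0 0

After press 2 at (2,0):
0 1 0 0
1 0 0 0
0 1 0 0

After press 3 at (1,1):
0 0 0 0
0 1 1 0
0 0 0 0

After press 4 at (2,0):
0 0 0 0
1 1 1 0
1 1 0 0

Answer: 0 0 0 0
1 1 1 0
1 1 0 0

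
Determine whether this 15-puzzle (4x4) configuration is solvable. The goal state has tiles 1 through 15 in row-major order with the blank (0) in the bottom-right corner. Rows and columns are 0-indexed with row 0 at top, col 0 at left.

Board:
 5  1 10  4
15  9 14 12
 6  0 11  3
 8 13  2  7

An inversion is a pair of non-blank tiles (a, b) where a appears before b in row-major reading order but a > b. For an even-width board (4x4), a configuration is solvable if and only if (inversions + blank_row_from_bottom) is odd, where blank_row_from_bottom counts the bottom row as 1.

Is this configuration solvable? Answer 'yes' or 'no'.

Answer: yes

Derivation:
Inversions: 53
Blank is in row 2 (0-indexed from top), which is row 2 counting from the bottom (bottom = 1).
53 + 2 = 55, which is odd, so the puzzle is solvable.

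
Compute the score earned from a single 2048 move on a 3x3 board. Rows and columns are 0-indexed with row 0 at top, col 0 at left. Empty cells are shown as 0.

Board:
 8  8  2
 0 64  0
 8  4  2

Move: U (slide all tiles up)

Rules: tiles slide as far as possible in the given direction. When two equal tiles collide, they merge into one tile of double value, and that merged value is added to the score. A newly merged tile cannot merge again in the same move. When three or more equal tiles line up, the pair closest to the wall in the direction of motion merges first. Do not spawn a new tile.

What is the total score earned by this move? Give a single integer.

Answer: 20

Derivation:
Slide up:
col 0: [8, 0, 8] -> [16, 0, 0]  score +16 (running 16)
col 1: [8, 64, 4] -> [8, 64, 4]  score +0 (running 16)
col 2: [2, 0, 2] -> [4, 0, 0]  score +4 (running 20)
Board after move:
16  8  4
 0 64  0
 0  4  0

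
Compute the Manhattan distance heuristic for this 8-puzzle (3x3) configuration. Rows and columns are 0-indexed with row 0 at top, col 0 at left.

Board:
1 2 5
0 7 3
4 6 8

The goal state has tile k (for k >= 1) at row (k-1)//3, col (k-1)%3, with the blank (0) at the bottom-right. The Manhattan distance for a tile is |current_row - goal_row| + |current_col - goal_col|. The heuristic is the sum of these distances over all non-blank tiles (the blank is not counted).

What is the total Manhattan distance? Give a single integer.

Tile 1: at (0,0), goal (0,0), distance |0-0|+|0-0| = 0
Tile 2: at (0,1), goal (0,1), distance |0-0|+|1-1| = 0
Tile 5: at (0,2), goal (1,1), distance |0-1|+|2-1| = 2
Tile 7: at (1,1), goal (2,0), distance |1-2|+|1-0| = 2
Tile 3: at (1,2), goal (0,2), distance |1-0|+|2-2| = 1
Tile 4: at (2,0), goal (1,0), distance |2-1|+|0-0| = 1
Tile 6: at (2,1), goal (1,2), distance |2-1|+|1-2| = 2
Tile 8: at (2,2), goal (2,1), distance |2-2|+|2-1| = 1
Sum: 0 + 0 + 2 + 2 + 1 + 1 + 2 + 1 = 9

Answer: 9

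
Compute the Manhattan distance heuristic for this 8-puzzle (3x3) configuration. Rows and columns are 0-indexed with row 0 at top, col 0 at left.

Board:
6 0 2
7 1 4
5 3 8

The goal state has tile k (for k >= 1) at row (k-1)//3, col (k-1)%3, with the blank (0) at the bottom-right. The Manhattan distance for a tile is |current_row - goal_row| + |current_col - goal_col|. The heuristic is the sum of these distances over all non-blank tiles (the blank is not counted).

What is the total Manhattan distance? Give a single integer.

Tile 6: (0,0)->(1,2) = 3
Tile 2: (0,2)->(0,1) = 1
Tile 7: (1,0)->(2,0) = 1
Tile 1: (1,1)->(0,0) = 2
Tile 4: (1,2)->(1,0) = 2
Tile 5: (2,0)->(1,1) = 2
Tile 3: (2,1)->(0,2) = 3
Tile 8: (2,2)->(2,1) = 1
Sum: 3 + 1 + 1 + 2 + 2 + 2 + 3 + 1 = 15

Answer: 15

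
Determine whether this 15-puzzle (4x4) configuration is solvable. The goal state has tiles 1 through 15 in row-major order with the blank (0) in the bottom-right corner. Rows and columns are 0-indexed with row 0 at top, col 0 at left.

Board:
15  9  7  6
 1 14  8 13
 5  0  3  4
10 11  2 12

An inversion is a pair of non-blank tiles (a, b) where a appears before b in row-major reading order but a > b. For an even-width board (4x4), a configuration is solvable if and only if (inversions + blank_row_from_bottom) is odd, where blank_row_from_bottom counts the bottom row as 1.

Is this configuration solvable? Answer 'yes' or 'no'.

Inversions: 60
Blank is in row 2 (0-indexed from top), which is row 2 counting from the bottom (bottom = 1).
60 + 2 = 62, which is even, so the puzzle is not solvable.

Answer: no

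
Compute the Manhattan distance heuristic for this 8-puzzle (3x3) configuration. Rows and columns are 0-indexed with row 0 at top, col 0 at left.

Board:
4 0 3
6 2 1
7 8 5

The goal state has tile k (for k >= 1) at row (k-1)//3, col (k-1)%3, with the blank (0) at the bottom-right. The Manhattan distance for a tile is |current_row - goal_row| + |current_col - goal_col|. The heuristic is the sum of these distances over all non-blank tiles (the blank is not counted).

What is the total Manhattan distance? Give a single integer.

Answer: 9

Derivation:
Tile 4: (0,0)->(1,0) = 1
Tile 3: (0,2)->(0,2) = 0
Tile 6: (1,0)->(1,2) = 2
Tile 2: (1,1)->(0,1) = 1
Tile 1: (1,2)->(0,0) = 3
Tile 7: (2,0)->(2,0) = 0
Tile 8: (2,1)->(2,1) = 0
Tile 5: (2,2)->(1,1) = 2
Sum: 1 + 0 + 2 + 1 + 3 + 0 + 0 + 2 = 9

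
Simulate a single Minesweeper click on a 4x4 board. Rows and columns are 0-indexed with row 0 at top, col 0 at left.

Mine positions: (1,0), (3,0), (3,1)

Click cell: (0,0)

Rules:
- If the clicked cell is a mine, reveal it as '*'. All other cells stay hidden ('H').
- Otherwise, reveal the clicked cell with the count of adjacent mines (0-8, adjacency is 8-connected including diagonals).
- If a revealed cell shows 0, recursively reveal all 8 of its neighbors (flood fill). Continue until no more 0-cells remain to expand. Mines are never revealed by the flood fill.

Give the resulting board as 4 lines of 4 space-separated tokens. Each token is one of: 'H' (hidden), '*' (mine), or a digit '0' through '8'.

1 H H H
H H H H
H H H H
H H H H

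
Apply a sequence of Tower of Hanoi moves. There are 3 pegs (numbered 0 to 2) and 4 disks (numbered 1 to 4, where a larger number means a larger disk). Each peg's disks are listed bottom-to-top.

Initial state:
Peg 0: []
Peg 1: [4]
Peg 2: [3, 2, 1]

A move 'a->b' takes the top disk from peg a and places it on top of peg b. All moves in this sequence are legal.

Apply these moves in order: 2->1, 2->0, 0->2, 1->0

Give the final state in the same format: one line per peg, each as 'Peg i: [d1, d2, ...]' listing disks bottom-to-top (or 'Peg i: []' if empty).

After move 1 (2->1):
Peg 0: []
Peg 1: [4, 1]
Peg 2: [3, 2]

After move 2 (2->0):
Peg 0: [2]
Peg 1: [4, 1]
Peg 2: [3]

After move 3 (0->2):
Peg 0: []
Peg 1: [4, 1]
Peg 2: [3, 2]

After move 4 (1->0):
Peg 0: [1]
Peg 1: [4]
Peg 2: [3, 2]

Answer: Peg 0: [1]
Peg 1: [4]
Peg 2: [3, 2]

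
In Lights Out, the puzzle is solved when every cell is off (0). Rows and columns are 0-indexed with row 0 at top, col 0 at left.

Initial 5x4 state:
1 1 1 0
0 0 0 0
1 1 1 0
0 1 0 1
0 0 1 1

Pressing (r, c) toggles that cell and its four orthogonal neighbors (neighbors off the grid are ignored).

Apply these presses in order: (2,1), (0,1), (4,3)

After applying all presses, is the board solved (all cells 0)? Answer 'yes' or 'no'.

After press 1 at (2,1):
1 1 1 0
0 1 0 0
0 0 0 0
0 0 0 1
0 0 1 1

After press 2 at (0,1):
0 0 0 0
0 0 0 0
0 0 0 0
0 0 0 1
0 0 1 1

After press 3 at (4,3):
0 0 0 0
0 0 0 0
0 0 0 0
0 0 0 0
0 0 0 0

Lights still on: 0

Answer: yes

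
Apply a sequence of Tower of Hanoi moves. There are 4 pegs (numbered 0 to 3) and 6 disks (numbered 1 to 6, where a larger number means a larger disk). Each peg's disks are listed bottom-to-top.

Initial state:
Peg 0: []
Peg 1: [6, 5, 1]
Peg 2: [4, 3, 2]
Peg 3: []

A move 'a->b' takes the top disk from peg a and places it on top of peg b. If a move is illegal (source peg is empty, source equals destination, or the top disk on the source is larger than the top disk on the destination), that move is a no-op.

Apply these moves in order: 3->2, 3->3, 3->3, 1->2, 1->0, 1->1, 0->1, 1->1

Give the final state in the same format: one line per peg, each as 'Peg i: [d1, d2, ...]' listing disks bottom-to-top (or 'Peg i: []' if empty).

Answer: Peg 0: []
Peg 1: [6, 5]
Peg 2: [4, 3, 2, 1]
Peg 3: []

Derivation:
After move 1 (3->2):
Peg 0: []
Peg 1: [6, 5, 1]
Peg 2: [4, 3, 2]
Peg 3: []

After move 2 (3->3):
Peg 0: []
Peg 1: [6, 5, 1]
Peg 2: [4, 3, 2]
Peg 3: []

After move 3 (3->3):
Peg 0: []
Peg 1: [6, 5, 1]
Peg 2: [4, 3, 2]
Peg 3: []

After move 4 (1->2):
Peg 0: []
Peg 1: [6, 5]
Peg 2: [4, 3, 2, 1]
Peg 3: []

After move 5 (1->0):
Peg 0: [5]
Peg 1: [6]
Peg 2: [4, 3, 2, 1]
Peg 3: []

After move 6 (1->1):
Peg 0: [5]
Peg 1: [6]
Peg 2: [4, 3, 2, 1]
Peg 3: []

After move 7 (0->1):
Peg 0: []
Peg 1: [6, 5]
Peg 2: [4, 3, 2, 1]
Peg 3: []

After move 8 (1->1):
Peg 0: []
Peg 1: [6, 5]
Peg 2: [4, 3, 2, 1]
Peg 3: []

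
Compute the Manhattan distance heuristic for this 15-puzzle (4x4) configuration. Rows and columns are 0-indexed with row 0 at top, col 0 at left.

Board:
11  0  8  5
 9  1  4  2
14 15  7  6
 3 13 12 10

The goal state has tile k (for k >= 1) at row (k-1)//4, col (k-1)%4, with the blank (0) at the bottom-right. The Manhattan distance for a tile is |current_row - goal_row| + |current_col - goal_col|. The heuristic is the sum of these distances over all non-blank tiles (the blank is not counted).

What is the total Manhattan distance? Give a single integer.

Tile 11: (0,0)->(2,2) = 4
Tile 8: (0,2)->(1,3) = 2
Tile 5: (0,3)->(1,0) = 4
Tile 9: (1,0)->(2,0) = 1
Tile 1: (1,1)->(0,0) = 2
Tile 4: (1,2)->(0,3) = 2
Tile 2: (1,3)->(0,1) = 3
Tile 14: (2,0)->(3,1) = 2
Tile 15: (2,1)->(3,2) = 2
Tile 7: (2,2)->(1,2) = 1
Tile 6: (2,3)->(1,1) = 3
Tile 3: (3,0)->(0,2) = 5
Tile 13: (3,1)->(3,0) = 1
Tile 12: (3,2)->(2,3) = 2
Tile 10: (3,3)->(2,1) = 3
Sum: 4 + 2 + 4 + 1 + 2 + 2 + 3 + 2 + 2 + 1 + 3 + 5 + 1 + 2 + 3 = 37

Answer: 37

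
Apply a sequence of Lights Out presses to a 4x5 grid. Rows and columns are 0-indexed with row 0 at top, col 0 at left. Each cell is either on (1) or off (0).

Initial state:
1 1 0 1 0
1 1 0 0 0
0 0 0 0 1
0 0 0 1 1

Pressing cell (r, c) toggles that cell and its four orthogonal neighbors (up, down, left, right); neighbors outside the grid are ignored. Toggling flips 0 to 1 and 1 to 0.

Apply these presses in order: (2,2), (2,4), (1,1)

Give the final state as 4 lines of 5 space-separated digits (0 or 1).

After press 1 at (2,2):
1 1 0 1 0
1 1 1 0 0
0 1 1 1 1
0 0 1 1 1

After press 2 at (2,4):
1 1 0 1 0
1 1 1 0 1
0 1 1 0 0
0 0 1 1 0

After press 3 at (1,1):
1 0 0 1 0
0 0 0 0 1
0 0 1 0 0
0 0 1 1 0

Answer: 1 0 0 1 0
0 0 0 0 1
0 0 1 0 0
0 0 1 1 0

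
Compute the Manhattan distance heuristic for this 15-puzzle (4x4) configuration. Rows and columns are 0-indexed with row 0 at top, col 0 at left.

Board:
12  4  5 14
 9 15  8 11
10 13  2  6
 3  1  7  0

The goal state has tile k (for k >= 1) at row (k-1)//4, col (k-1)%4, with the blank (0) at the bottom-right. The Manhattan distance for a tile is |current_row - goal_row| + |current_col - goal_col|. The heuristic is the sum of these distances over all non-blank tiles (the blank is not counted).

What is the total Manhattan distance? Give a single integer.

Answer: 42

Derivation:
Tile 12: (0,0)->(2,3) = 5
Tile 4: (0,1)->(0,3) = 2
Tile 5: (0,2)->(1,0) = 3
Tile 14: (0,3)->(3,1) = 5
Tile 9: (1,0)->(2,0) = 1
Tile 15: (1,1)->(3,2) = 3
Tile 8: (1,2)->(1,3) = 1
Tile 11: (1,3)->(2,2) = 2
Tile 10: (2,0)->(2,1) = 1
Tile 13: (2,1)->(3,0) = 2
Tile 2: (2,2)->(0,1) = 3
Tile 6: (2,3)->(1,1) = 3
Tile 3: (3,0)->(0,2) = 5
Tile 1: (3,1)->(0,0) = 4
Tile 7: (3,2)->(1,2) = 2
Sum: 5 + 2 + 3 + 5 + 1 + 3 + 1 + 2 + 1 + 2 + 3 + 3 + 5 + 4 + 2 = 42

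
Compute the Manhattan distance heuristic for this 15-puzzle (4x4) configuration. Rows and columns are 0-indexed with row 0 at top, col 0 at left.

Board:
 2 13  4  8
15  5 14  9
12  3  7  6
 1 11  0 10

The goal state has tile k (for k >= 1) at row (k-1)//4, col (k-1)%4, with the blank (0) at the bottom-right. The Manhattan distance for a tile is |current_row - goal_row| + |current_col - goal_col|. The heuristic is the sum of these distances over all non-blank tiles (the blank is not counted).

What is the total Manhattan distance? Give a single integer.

Tile 2: (0,0)->(0,1) = 1
Tile 13: (0,1)->(3,0) = 4
Tile 4: (0,2)->(0,3) = 1
Tile 8: (0,3)->(1,3) = 1
Tile 15: (1,0)->(3,2) = 4
Tile 5: (1,1)->(1,0) = 1
Tile 14: (1,2)->(3,1) = 3
Tile 9: (1,3)->(2,0) = 4
Tile 12: (2,0)->(2,3) = 3
Tile 3: (2,1)->(0,2) = 3
Tile 7: (2,2)->(1,2) = 1
Tile 6: (2,3)->(1,1) = 3
Tile 1: (3,0)->(0,0) = 3
Tile 11: (3,1)->(2,2) = 2
Tile 10: (3,3)->(2,1) = 3
Sum: 1 + 4 + 1 + 1 + 4 + 1 + 3 + 4 + 3 + 3 + 1 + 3 + 3 + 2 + 3 = 37

Answer: 37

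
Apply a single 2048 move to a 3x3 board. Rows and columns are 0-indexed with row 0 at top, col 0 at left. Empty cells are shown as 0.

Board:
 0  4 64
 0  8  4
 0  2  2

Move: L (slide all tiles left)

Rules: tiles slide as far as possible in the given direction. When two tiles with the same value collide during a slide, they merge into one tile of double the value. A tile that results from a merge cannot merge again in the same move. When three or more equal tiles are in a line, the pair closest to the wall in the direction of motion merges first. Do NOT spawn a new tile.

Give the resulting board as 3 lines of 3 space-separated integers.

Slide left:
row 0: [0, 4, 64] -> [4, 64, 0]
row 1: [0, 8, 4] -> [8, 4, 0]
row 2: [0, 2, 2] -> [4, 0, 0]

Answer:  4 64  0
 8  4  0
 4  0  0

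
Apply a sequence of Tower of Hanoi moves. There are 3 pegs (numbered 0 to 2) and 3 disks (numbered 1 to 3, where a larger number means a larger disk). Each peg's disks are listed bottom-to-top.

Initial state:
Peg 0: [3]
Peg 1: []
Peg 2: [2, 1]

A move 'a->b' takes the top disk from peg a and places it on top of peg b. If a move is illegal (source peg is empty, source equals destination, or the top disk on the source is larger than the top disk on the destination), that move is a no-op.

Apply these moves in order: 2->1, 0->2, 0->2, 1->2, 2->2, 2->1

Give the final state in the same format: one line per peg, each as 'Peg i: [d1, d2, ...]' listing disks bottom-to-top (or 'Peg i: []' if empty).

Answer: Peg 0: [3]
Peg 1: [1]
Peg 2: [2]

Derivation:
After move 1 (2->1):
Peg 0: [3]
Peg 1: [1]
Peg 2: [2]

After move 2 (0->2):
Peg 0: [3]
Peg 1: [1]
Peg 2: [2]

After move 3 (0->2):
Peg 0: [3]
Peg 1: [1]
Peg 2: [2]

After move 4 (1->2):
Peg 0: [3]
Peg 1: []
Peg 2: [2, 1]

After move 5 (2->2):
Peg 0: [3]
Peg 1: []
Peg 2: [2, 1]

After move 6 (2->1):
Peg 0: [3]
Peg 1: [1]
Peg 2: [2]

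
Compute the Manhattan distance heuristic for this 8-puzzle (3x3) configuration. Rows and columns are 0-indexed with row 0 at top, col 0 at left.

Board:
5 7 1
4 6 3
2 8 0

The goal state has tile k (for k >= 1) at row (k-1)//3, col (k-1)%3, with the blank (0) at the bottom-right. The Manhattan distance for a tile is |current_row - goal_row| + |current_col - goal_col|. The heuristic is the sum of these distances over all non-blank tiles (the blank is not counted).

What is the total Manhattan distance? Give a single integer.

Answer: 12

Derivation:
Tile 5: at (0,0), goal (1,1), distance |0-1|+|0-1| = 2
Tile 7: at (0,1), goal (2,0), distance |0-2|+|1-0| = 3
Tile 1: at (0,2), goal (0,0), distance |0-0|+|2-0| = 2
Tile 4: at (1,0), goal (1,0), distance |1-1|+|0-0| = 0
Tile 6: at (1,1), goal (1,2), distance |1-1|+|1-2| = 1
Tile 3: at (1,2), goal (0,2), distance |1-0|+|2-2| = 1
Tile 2: at (2,0), goal (0,1), distance |2-0|+|0-1| = 3
Tile 8: at (2,1), goal (2,1), distance |2-2|+|1-1| = 0
Sum: 2 + 3 + 2 + 0 + 1 + 1 + 3 + 0 = 12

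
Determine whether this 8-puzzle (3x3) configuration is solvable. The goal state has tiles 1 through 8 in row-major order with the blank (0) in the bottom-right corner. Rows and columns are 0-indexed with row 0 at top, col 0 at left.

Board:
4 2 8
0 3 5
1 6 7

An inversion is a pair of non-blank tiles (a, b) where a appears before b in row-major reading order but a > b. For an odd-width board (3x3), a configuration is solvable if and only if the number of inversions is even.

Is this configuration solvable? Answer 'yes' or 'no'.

Answer: no

Derivation:
Inversions (pairs i<j in row-major order where tile[i] > tile[j] > 0): 11
11 is odd, so the puzzle is not solvable.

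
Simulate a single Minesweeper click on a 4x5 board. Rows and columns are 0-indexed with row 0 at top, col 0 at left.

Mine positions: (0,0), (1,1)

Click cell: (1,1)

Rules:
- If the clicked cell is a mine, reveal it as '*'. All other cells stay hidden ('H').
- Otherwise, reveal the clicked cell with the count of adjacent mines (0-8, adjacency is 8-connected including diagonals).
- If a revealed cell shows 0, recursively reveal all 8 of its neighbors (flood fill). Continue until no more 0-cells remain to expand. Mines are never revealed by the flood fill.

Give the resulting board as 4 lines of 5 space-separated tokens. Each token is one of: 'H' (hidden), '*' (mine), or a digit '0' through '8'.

H H H H H
H * H H H
H H H H H
H H H H H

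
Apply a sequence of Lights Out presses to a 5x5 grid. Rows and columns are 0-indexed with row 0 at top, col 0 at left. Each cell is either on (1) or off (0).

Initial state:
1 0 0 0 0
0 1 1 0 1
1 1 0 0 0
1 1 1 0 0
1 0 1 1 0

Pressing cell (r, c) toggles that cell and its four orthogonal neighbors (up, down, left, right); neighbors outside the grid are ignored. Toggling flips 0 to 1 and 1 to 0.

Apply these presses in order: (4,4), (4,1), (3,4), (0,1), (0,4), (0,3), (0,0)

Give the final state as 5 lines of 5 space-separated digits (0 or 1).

After press 1 at (4,4):
1 0 0 0 0
0 1 1 0 1
1 1 0 0 0
1 1 1 0 1
1 0 1 0 1

After press 2 at (4,1):
1 0 0 0 0
0 1 1 0 1
1 1 0 0 0
1 0 1 0 1
0 1 0 0 1

After press 3 at (3,4):
1 0 0 0 0
0 1 1 0 1
1 1 0 0 1
1 0 1 1 0
0 1 0 0 0

After press 4 at (0,1):
0 1 1 0 0
0 0 1 0 1
1 1 0 0 1
1 0 1 1 0
0 1 0 0 0

After press 5 at (0,4):
0 1 1 1 1
0 0 1 0 0
1 1 0 0 1
1 0 1 1 0
0 1 0 0 0

After press 6 at (0,3):
0 1 0 0 0
0 0 1 1 0
1 1 0 0 1
1 0 1 1 0
0 1 0 0 0

After press 7 at (0,0):
1 0 0 0 0
1 0 1 1 0
1 1 0 0 1
1 0 1 1 0
0 1 0 0 0

Answer: 1 0 0 0 0
1 0 1 1 0
1 1 0 0 1
1 0 1 1 0
0 1 0 0 0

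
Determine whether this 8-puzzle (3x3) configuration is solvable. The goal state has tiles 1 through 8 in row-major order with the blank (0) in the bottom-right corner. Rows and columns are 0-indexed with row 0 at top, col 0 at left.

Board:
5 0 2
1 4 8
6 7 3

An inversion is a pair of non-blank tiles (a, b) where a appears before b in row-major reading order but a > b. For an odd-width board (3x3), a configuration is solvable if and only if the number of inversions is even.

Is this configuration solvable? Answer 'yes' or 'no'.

Inversions (pairs i<j in row-major order where tile[i] > tile[j] > 0): 11
11 is odd, so the puzzle is not solvable.

Answer: no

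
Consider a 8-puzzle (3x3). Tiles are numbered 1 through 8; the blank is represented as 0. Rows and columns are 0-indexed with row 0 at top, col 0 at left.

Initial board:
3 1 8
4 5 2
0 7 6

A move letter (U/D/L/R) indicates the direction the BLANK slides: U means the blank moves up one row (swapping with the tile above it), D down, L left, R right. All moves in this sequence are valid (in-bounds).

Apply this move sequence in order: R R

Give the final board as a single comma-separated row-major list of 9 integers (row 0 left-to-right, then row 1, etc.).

Answer: 3, 1, 8, 4, 5, 2, 7, 6, 0

Derivation:
After move 1 (R):
3 1 8
4 5 2
7 0 6

After move 2 (R):
3 1 8
4 5 2
7 6 0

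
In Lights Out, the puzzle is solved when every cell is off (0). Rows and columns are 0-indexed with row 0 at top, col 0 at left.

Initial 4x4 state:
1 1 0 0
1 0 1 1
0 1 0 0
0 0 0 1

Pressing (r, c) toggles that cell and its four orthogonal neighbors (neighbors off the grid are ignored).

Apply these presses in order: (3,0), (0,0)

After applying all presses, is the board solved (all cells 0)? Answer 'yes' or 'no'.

Answer: no

Derivation:
After press 1 at (3,0):
1 1 0 0
1 0 1 1
1 1 0 0
1 1 0 1

After press 2 at (0,0):
0 0 0 0
0 0 1 1
1 1 0 0
1 1 0 1

Lights still on: 7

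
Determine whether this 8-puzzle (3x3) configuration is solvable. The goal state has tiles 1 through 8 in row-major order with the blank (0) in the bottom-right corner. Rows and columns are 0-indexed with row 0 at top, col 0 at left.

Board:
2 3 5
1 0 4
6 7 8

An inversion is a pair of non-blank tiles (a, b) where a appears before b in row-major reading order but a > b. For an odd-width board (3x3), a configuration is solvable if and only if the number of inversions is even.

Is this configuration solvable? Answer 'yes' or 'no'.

Answer: yes

Derivation:
Inversions (pairs i<j in row-major order where tile[i] > tile[j] > 0): 4
4 is even, so the puzzle is solvable.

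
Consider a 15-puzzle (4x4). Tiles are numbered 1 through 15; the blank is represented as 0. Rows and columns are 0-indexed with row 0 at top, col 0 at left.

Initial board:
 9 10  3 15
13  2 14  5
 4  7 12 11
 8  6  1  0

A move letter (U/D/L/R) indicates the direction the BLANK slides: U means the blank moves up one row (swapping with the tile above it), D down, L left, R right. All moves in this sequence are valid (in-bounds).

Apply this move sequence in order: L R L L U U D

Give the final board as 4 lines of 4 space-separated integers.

Answer:  9 10  3 15
13  2 14  5
 4  0 12 11
 8  7  6  1

Derivation:
After move 1 (L):
 9 10  3 15
13  2 14  5
 4  7 12 11
 8  6  0  1

After move 2 (R):
 9 10  3 15
13  2 14  5
 4  7 12 11
 8  6  1  0

After move 3 (L):
 9 10  3 15
13  2 14  5
 4  7 12 11
 8  6  0  1

After move 4 (L):
 9 10  3 15
13  2 14  5
 4  7 12 11
 8  0  6  1

After move 5 (U):
 9 10  3 15
13  2 14  5
 4  0 12 11
 8  7  6  1

After move 6 (U):
 9 10  3 15
13  0 14  5
 4  2 12 11
 8  7  6  1

After move 7 (D):
 9 10  3 15
13  2 14  5
 4  0 12 11
 8  7  6  1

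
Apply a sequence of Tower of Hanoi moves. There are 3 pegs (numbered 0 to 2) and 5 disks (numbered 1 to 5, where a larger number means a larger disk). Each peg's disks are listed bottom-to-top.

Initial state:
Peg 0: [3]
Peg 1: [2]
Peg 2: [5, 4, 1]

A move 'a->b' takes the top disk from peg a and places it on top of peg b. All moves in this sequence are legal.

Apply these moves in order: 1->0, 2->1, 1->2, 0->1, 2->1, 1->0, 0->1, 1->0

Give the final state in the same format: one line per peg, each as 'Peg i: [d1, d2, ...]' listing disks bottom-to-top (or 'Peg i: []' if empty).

After move 1 (1->0):
Peg 0: [3, 2]
Peg 1: []
Peg 2: [5, 4, 1]

After move 2 (2->1):
Peg 0: [3, 2]
Peg 1: [1]
Peg 2: [5, 4]

After move 3 (1->2):
Peg 0: [3, 2]
Peg 1: []
Peg 2: [5, 4, 1]

After move 4 (0->1):
Peg 0: [3]
Peg 1: [2]
Peg 2: [5, 4, 1]

After move 5 (2->1):
Peg 0: [3]
Peg 1: [2, 1]
Peg 2: [5, 4]

After move 6 (1->0):
Peg 0: [3, 1]
Peg 1: [2]
Peg 2: [5, 4]

After move 7 (0->1):
Peg 0: [3]
Peg 1: [2, 1]
Peg 2: [5, 4]

After move 8 (1->0):
Peg 0: [3, 1]
Peg 1: [2]
Peg 2: [5, 4]

Answer: Peg 0: [3, 1]
Peg 1: [2]
Peg 2: [5, 4]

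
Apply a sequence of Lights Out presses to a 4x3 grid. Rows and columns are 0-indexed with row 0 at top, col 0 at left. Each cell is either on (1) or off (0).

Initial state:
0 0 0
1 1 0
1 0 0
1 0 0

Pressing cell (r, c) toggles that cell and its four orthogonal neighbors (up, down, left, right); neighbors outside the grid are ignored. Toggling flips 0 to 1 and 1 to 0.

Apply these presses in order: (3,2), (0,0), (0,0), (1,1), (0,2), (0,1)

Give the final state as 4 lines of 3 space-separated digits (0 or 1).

Answer: 1 1 0
0 1 0
1 1 1
1 1 1

Derivation:
After press 1 at (3,2):
0 0 0
1 1 0
1 0 1
1 1 1

After press 2 at (0,0):
1 1 0
0 1 0
1 0 1
1 1 1

After press 3 at (0,0):
0 0 0
1 1 0
1 0 1
1 1 1

After press 4 at (1,1):
0 1 0
0 0 1
1 1 1
1 1 1

After press 5 at (0,2):
0 0 1
0 0 0
1 1 1
1 1 1

After press 6 at (0,1):
1 1 0
0 1 0
1 1 1
1 1 1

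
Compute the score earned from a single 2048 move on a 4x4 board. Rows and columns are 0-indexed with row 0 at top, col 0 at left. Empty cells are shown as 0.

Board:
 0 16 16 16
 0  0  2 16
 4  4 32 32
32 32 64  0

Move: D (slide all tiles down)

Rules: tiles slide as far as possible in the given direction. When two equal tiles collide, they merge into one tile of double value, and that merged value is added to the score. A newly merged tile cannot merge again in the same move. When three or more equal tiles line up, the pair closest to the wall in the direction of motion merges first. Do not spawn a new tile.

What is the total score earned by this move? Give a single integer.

Slide down:
col 0: [0, 0, 4, 32] -> [0, 0, 4, 32]  score +0 (running 0)
col 1: [16, 0, 4, 32] -> [0, 16, 4, 32]  score +0 (running 0)
col 2: [16, 2, 32, 64] -> [16, 2, 32, 64]  score +0 (running 0)
col 3: [16, 16, 32, 0] -> [0, 0, 32, 32]  score +32 (running 32)
Board after move:
 0  0 16  0
 0 16  2  0
 4  4 32 32
32 32 64 32

Answer: 32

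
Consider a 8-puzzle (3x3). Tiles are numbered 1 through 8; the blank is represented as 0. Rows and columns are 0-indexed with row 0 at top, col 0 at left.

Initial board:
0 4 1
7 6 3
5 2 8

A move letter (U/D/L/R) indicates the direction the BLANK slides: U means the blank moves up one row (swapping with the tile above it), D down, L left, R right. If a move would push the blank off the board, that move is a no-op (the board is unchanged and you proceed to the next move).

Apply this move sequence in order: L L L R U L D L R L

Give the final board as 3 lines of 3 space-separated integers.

After move 1 (L):
0 4 1
7 6 3
5 2 8

After move 2 (L):
0 4 1
7 6 3
5 2 8

After move 3 (L):
0 4 1
7 6 3
5 2 8

After move 4 (R):
4 0 1
7 6 3
5 2 8

After move 5 (U):
4 0 1
7 6 3
5 2 8

After move 6 (L):
0 4 1
7 6 3
5 2 8

After move 7 (D):
7 4 1
0 6 3
5 2 8

After move 8 (L):
7 4 1
0 6 3
5 2 8

After move 9 (R):
7 4 1
6 0 3
5 2 8

After move 10 (L):
7 4 1
0 6 3
5 2 8

Answer: 7 4 1
0 6 3
5 2 8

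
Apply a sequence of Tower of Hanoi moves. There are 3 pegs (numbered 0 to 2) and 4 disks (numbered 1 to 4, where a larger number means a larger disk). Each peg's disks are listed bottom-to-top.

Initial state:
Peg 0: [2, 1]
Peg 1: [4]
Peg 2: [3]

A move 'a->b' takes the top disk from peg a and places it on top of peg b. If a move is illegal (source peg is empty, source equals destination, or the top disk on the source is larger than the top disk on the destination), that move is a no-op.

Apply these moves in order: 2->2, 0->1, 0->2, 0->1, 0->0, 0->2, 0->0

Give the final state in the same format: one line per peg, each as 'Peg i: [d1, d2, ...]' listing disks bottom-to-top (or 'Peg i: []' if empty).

After move 1 (2->2):
Peg 0: [2, 1]
Peg 1: [4]
Peg 2: [3]

After move 2 (0->1):
Peg 0: [2]
Peg 1: [4, 1]
Peg 2: [3]

After move 3 (0->2):
Peg 0: []
Peg 1: [4, 1]
Peg 2: [3, 2]

After move 4 (0->1):
Peg 0: []
Peg 1: [4, 1]
Peg 2: [3, 2]

After move 5 (0->0):
Peg 0: []
Peg 1: [4, 1]
Peg 2: [3, 2]

After move 6 (0->2):
Peg 0: []
Peg 1: [4, 1]
Peg 2: [3, 2]

After move 7 (0->0):
Peg 0: []
Peg 1: [4, 1]
Peg 2: [3, 2]

Answer: Peg 0: []
Peg 1: [4, 1]
Peg 2: [3, 2]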